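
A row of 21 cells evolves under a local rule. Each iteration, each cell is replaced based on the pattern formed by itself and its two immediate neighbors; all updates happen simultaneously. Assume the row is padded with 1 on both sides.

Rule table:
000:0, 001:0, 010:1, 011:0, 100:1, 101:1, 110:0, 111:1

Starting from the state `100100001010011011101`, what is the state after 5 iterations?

010101011000111100111

010110001111000101010
111001000110100111111
110101100001110011111
101110010000101001111
010101011000111100111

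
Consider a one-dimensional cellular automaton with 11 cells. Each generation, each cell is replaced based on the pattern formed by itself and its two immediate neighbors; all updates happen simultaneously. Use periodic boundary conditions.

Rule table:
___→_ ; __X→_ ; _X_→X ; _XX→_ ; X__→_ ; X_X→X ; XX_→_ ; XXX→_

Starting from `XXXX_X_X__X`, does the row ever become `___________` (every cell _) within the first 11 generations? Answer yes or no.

yes

____XXXX___
___________
all cells are _ at generation 2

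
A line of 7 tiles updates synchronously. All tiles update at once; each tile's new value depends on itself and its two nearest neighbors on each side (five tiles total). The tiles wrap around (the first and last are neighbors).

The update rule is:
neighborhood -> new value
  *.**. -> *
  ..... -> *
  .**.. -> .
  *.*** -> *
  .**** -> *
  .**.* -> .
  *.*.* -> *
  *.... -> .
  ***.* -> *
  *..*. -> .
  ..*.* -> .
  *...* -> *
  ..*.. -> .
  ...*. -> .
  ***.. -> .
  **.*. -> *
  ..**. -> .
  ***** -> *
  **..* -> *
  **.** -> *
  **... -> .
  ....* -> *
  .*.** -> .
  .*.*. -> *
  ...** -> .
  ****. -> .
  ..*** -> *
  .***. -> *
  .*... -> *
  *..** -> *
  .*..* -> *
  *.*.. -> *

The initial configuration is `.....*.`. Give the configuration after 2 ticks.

.***..*
.**.*..

.**.*..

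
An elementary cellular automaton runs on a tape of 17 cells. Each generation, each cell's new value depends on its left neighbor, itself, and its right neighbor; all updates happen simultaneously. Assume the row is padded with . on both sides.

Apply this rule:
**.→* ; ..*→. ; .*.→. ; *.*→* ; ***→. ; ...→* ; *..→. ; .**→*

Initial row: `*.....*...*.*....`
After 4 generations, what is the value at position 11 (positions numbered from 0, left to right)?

..***...*..*..***
*.*.*.*.......*.*
.*.*.*..*****..*.
..*.*...*...*....
position 11 holds .

.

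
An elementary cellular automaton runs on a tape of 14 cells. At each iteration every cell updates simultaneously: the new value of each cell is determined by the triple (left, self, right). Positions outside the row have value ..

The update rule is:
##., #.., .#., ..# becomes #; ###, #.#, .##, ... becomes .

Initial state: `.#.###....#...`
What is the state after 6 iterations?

#.####.......#

##...##..###..
.##.#.###..##.
#.#.#...###.##
#.#.##.#..#..#
#.#..#.#######
#.####.......#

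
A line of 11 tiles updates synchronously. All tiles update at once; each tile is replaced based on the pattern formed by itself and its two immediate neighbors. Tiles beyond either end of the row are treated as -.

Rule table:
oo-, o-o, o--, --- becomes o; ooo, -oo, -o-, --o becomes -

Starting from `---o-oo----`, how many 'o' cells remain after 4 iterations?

6

oo--o-ooooo
-oo--o----o
--oo--ooo--
o--oo---ooo
count of o: 6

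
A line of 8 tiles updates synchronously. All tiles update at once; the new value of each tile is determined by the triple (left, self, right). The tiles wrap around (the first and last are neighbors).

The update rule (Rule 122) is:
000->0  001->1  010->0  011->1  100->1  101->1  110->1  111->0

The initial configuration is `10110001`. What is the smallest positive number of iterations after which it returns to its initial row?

11111011
00001110
00011011
10111111
11100000
10110001

6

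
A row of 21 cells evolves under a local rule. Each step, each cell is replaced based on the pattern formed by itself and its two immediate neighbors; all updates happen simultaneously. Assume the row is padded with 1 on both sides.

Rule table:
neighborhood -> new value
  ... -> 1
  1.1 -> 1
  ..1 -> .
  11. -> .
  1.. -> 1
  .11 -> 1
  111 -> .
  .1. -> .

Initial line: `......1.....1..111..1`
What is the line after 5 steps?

111..1.1.1.1..1..1.11

step 1: 11111..1111..1.1..1.1
step 2: .....1.1...1..1.1..11
step 3: 1111..1.11..1..1.1.1.
step 4: ....1..11.1..1..1.1.1
step 5: 111..1.1.1.1..1..1.11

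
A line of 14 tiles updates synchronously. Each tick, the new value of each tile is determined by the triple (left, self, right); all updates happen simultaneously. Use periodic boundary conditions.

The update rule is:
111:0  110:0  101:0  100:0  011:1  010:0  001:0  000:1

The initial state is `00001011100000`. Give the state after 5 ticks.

tick 1: 11100010001111
tick 2: 00001000101000
tick 3: 11100010000011
tick 4: 00001000111010
tick 5: 11100010100000

11100010100000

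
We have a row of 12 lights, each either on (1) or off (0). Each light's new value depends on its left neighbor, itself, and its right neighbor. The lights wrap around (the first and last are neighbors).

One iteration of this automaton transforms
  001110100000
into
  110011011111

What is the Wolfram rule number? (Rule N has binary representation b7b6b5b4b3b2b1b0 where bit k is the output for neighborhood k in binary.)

115

position 3: 111 → 0  (bit 7 = 0)
position 4: 110 → 1  (bit 6 = 1)
position 5: 101 → 1  (bit 5 = 1)
position 7: 100 → 1  (bit 4 = 1)
position 2: 011 → 0  (bit 3 = 0)
position 6: 010 → 0  (bit 2 = 0)
position 1: 001 → 1  (bit 1 = 1)
position 0: 000 → 1  (bit 0 = 1)
bits b7..b0 = 01110011 = 115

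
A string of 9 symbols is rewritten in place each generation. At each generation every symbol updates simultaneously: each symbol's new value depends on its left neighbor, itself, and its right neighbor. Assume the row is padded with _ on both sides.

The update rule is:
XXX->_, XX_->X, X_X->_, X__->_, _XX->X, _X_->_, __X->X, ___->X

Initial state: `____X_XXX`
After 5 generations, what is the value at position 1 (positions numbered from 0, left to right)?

generation 1: XXXX__X_X
generation 2: X__X_X___
generation 3: __X____XX
generation 4: XX__XXXXX
generation 5: XX_XX___X
position 1 holds X

X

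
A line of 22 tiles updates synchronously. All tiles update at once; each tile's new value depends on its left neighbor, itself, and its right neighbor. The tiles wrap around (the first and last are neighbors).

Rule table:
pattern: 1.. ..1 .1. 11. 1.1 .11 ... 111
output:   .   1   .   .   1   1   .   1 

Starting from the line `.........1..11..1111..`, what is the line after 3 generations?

........1..11..1111...
.......1..11..1111....
......1..11..1111.....

......1..11..1111.....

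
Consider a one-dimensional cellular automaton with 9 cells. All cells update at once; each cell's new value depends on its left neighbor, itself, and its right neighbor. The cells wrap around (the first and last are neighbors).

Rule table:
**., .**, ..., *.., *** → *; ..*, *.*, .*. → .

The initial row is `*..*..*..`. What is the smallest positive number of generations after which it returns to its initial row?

3

.*..*..*.
..*..*..*
*..*..*..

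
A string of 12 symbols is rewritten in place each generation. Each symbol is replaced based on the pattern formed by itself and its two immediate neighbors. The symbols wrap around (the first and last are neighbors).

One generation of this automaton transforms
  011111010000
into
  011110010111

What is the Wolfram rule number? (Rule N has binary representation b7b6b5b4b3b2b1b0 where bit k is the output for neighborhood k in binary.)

position 2: 111 → 1  (bit 7 = 1)
position 5: 110 → 0  (bit 6 = 0)
position 6: 101 → 0  (bit 5 = 0)
position 8: 100 → 0  (bit 4 = 0)
position 1: 011 → 1  (bit 3 = 1)
position 7: 010 → 1  (bit 2 = 1)
position 0: 001 → 0  (bit 1 = 0)
position 9: 000 → 1  (bit 0 = 1)
bits b7..b0 = 10001101 = 141

141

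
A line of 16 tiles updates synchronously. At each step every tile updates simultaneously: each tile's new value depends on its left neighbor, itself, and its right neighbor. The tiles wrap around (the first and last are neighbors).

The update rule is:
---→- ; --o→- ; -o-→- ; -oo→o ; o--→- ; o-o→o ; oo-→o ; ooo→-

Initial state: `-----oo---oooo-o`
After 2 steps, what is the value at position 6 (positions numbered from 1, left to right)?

o

step 1: -----oo---o--oo-
step 2: -----oo------oo-
position 6 holds o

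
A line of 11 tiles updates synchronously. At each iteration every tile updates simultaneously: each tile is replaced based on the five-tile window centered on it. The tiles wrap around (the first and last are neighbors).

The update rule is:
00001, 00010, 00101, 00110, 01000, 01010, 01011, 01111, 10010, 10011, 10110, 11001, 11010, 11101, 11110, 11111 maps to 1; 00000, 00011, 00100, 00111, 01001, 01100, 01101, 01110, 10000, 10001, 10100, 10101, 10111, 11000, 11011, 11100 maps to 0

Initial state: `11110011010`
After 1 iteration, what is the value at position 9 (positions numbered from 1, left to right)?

01101110101
position 9 holds 1

1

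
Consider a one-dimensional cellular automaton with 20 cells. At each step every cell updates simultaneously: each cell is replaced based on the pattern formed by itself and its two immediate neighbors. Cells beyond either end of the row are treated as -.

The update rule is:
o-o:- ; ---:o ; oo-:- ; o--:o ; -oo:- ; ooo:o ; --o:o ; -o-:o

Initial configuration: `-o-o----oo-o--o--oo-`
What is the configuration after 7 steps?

-o-oooo-oo-ooooooo-o

step 1: oo-ooooo---oooooo--o
step 2: ----ooo-ooo-oooo-ooo
step 3: oooo-o---o---oo---o-
step 4: -oo--oooooooo--ooooo
step 5: o--oo-oooooo-oo-ooo-
step 6: ooo----oooo------o-o
step 7: -o-oooo-oo-ooooooo-o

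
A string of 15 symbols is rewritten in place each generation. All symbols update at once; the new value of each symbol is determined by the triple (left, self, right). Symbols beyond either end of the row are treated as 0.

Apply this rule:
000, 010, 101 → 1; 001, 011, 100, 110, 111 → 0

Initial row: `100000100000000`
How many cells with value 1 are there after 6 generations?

3

101110101111111
110001110000000
000100000111111
110101110000000
001110000111111
100000110000000
count of 1: 3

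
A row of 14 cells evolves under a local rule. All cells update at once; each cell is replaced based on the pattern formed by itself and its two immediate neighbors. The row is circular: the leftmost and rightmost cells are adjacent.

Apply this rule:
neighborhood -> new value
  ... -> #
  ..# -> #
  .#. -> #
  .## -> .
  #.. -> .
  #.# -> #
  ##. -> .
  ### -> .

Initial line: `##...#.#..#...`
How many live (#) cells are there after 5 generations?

9

generation 1: ...#####.##.##
generation 2: .##.....#..#..
generation 3: #...#####.##.#
generation 4: ..##.....#..#.
generation 5: ##...#####.##.
count of #: 9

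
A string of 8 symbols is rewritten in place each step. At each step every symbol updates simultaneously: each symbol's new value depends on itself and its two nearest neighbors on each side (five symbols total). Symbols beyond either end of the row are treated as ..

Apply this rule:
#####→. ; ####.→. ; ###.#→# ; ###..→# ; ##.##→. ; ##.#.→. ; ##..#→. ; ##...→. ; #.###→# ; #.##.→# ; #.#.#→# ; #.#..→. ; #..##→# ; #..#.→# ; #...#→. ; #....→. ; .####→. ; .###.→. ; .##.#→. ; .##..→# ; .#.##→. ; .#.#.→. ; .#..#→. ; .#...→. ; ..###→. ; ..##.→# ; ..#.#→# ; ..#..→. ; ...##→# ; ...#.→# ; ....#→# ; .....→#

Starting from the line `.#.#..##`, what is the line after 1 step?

##...###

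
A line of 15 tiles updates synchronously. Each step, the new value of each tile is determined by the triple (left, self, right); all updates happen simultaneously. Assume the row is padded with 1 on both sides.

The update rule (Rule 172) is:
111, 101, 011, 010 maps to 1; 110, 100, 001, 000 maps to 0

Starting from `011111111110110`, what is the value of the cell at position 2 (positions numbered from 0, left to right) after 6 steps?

111111111101101
111111111011011
111111110110111
111111101101111
111111011011111
111110110111111
position 2 holds 1

1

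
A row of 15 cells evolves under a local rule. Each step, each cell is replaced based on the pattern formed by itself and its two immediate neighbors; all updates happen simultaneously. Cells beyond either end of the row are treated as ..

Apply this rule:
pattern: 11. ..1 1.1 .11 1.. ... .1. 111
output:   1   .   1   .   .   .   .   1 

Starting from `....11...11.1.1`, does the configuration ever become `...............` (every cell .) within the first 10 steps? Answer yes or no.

step 1: .....1....11.1.
step 2: ...........11..
step 3: ............1..
step 4: ...............
all cells are . at step 4

yes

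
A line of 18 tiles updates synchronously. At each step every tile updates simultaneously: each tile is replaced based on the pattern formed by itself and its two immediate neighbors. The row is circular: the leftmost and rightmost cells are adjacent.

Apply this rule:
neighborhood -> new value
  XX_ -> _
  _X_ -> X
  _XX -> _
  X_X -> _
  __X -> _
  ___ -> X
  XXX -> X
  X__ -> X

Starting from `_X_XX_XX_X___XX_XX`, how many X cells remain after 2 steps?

step 1: _X_______XXX______
step 2: _XXXXXXX__X_XXXXXX
count of X: 14

14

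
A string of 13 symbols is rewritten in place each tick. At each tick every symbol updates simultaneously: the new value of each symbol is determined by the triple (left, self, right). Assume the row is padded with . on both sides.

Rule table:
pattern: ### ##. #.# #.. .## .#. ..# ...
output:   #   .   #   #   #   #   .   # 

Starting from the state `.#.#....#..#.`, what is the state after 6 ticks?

.######.##.##
.#####.##.##.
.####.##.##.#
.###.##.##.##
.##.##.##.##.
.#.##.##.##.#

.#.##.##.##.#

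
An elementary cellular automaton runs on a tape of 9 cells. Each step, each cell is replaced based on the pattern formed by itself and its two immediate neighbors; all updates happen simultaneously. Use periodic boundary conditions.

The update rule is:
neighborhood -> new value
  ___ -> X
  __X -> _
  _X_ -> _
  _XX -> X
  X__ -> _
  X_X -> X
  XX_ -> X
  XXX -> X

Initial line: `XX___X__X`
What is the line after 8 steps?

XX_X____X
XXX__XX_X
XXX__XXXX
XXX__XXXX  (fixed point — unchanged through step 8)

XXX__XXXX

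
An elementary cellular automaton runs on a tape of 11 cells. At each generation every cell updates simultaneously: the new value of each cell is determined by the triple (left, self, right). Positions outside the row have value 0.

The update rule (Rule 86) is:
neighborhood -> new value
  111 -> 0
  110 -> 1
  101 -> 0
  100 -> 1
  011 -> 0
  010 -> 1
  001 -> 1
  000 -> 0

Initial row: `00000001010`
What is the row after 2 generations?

00000101001

00000011011
00000101001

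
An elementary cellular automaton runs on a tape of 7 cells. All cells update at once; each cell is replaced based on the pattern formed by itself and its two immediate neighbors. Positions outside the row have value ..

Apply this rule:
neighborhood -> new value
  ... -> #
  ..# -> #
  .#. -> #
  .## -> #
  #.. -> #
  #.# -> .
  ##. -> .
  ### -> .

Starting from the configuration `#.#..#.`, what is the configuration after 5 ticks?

tick 1: #.#####
tick 2: #.#....
tick 3: #.#####  (repeats tick 1; period 2)
tick 5: #.#####

#.#####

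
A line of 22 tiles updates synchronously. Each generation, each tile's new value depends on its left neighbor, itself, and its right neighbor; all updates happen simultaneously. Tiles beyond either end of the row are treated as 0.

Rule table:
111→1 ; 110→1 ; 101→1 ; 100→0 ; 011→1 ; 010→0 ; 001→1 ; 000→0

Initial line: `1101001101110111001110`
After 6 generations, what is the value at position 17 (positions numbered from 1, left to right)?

generation 1: 1110011111111111011110
generation 2: 1110111111111111111110
generation 3: 1111111111111111111110
generation 4: 1111111111111111111110  (fixed point — unchanged through generation 6)
position 17 holds 1

1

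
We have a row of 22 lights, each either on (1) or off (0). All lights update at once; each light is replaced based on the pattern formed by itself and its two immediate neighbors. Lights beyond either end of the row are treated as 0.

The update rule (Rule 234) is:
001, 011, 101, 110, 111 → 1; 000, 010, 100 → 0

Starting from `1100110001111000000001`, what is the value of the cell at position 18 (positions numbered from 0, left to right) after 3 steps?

1101110011111000000010
1111110111111000000100
1111111111111000001000
position 18 holds 1

1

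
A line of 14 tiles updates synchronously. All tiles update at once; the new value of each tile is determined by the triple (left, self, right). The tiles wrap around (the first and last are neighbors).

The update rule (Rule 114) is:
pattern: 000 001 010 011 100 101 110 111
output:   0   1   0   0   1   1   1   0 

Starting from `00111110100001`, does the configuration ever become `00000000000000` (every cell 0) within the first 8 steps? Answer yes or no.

11000011010010
01100101101101
10111010110110
01001101011011
10110110101101
11011011010110
01101101101011
10110110110101
step 8 is 10110110110101, still not uniform 0

no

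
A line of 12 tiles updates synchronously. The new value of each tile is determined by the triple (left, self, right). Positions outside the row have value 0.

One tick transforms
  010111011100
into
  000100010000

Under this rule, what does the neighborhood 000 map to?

0

At position 11 the neighborhood is 000; the next row has 0 there.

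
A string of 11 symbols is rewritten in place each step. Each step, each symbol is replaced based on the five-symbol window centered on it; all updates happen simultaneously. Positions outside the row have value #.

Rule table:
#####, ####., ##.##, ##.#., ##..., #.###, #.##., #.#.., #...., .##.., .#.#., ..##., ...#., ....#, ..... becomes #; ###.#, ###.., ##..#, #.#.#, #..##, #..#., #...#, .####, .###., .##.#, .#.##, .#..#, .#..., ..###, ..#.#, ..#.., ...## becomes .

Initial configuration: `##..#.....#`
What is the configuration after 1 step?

#.....###..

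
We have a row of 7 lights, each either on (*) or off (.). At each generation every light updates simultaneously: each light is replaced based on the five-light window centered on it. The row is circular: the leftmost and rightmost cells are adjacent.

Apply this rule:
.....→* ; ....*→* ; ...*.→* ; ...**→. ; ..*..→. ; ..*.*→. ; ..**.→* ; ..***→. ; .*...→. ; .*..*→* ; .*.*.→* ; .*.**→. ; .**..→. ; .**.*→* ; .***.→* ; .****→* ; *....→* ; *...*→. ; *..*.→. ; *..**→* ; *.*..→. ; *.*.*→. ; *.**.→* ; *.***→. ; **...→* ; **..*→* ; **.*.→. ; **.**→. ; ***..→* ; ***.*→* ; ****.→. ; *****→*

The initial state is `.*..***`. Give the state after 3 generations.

.*.*...

generation 1: ..**.**
generation 2: ****.*.
generation 3: .*.*...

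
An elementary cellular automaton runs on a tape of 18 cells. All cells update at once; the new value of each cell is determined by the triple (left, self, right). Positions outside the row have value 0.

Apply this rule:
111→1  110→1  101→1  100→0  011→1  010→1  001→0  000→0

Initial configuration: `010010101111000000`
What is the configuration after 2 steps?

010011111111000000

step 1: 010011111111000000
step 2: 010011111111000000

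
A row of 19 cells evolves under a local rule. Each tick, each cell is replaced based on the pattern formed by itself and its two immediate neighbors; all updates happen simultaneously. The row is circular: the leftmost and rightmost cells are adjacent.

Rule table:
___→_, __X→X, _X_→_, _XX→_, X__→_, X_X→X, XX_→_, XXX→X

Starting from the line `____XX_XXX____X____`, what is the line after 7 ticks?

X_X____X________X__

___X__X_X____X_____
__X__X_X____X______
_X__X_X____X_______
X__X_X____X________
__X_X____X________X
_X_X____X________X_
X_X____X________X__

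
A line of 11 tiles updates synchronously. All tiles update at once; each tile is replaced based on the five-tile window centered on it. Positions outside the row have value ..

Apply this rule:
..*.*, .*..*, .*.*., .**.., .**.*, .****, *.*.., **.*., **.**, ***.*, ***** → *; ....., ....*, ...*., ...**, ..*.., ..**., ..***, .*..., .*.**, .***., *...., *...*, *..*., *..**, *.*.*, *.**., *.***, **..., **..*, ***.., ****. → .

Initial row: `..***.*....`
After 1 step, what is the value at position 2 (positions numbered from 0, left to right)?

.

step 1: ....***....
position 2 holds .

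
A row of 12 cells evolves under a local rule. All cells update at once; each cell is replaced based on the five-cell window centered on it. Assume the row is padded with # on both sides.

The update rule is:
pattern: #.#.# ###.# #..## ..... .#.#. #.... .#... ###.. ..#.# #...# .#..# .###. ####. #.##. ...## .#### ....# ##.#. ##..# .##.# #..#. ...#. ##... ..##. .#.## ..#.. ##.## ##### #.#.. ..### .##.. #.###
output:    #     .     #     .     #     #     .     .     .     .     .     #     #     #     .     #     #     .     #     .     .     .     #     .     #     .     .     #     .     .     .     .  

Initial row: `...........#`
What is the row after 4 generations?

#..#..#...#.

##.......#..
#.##...#...#
..#.#.......
#..#..#...#.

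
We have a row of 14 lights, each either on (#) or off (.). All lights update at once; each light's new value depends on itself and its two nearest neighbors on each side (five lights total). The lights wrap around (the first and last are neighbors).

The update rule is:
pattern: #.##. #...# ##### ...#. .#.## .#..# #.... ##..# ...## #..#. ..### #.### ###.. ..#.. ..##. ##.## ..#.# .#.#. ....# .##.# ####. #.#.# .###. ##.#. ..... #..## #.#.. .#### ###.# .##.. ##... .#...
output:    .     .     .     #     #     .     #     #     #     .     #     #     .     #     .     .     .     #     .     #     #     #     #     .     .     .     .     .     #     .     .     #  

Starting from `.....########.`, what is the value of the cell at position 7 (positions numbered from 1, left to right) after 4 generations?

generation 1: #...##.....#..
generation 2: ##.#...#..##..
generation 3: .#..#.##....#.
generation 4: .#...#...#.##.
position 7 holds .

.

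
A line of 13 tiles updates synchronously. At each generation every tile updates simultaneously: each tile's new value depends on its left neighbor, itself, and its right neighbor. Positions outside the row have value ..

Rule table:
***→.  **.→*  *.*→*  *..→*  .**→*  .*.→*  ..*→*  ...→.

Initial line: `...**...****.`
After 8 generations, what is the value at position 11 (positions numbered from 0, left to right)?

.

..****.**..**
.**..********
******......*
*....**....**
**..****..***
*****..****.*
*...****..***
**.**..****.*
position 11 holds .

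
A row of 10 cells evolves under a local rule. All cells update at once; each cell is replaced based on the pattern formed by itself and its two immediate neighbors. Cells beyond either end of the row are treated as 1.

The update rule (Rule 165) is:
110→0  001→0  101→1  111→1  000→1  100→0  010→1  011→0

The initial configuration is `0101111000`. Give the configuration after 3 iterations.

1011011001

iteration 1: 1110110010
iteration 2: 1101000011
iteration 3: 1011011001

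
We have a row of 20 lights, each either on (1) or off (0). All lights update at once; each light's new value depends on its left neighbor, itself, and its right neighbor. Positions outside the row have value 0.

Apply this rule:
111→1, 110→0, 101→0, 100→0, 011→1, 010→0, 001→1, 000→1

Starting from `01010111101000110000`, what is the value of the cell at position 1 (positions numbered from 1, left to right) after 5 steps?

10000111000011100111
00111110011111001110
11111100111110011100
11111001111100111001
11110011111001110010
position 1 holds 1

1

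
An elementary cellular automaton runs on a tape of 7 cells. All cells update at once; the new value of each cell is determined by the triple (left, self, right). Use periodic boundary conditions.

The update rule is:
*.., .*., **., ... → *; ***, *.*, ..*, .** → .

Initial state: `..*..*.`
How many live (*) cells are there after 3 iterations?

5

*.**.**
*..*...
**.***.
count of *: 5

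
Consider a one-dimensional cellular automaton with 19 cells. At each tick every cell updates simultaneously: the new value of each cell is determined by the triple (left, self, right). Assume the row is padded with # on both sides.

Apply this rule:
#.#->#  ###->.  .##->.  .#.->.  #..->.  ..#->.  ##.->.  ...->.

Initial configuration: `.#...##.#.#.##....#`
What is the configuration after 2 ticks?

#......#.#.#.......
........#.#........

........#.#........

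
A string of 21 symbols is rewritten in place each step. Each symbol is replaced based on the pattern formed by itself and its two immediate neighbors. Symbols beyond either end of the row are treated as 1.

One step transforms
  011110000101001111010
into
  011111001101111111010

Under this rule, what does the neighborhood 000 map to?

0

At position 6 the neighborhood is 000; the next row has 0 there.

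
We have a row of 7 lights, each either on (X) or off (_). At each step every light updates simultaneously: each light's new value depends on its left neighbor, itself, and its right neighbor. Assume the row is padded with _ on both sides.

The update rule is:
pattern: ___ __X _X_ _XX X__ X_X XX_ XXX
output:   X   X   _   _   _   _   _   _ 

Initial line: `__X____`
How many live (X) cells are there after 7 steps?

5

step 1: XX__XXX
step 2: ___X___
step 3: XXX__XX
step 4: ____X__
step 5: XXXX__X
step 6: _____X_
step 7: XXXXX__
count of X: 5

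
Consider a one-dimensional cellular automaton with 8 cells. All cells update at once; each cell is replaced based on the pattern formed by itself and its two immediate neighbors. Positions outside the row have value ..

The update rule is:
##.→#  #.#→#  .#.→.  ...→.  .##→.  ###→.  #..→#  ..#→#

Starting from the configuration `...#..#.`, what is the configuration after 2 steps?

step 1: ..#.##.#
step 2: .#.#.##.

.#.#.##.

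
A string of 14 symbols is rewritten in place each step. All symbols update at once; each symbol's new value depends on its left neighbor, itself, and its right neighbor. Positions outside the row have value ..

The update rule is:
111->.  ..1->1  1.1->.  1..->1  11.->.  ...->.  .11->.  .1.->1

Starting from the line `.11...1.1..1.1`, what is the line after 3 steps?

1..1.11.1111.1
1111.........1
....1.......11

....1.......11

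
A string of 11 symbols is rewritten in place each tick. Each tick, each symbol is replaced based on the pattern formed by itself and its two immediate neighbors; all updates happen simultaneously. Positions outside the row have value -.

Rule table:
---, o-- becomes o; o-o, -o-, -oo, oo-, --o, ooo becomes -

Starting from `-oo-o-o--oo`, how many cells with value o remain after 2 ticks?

-------o---
oooooo--ooo
count of o: 9

9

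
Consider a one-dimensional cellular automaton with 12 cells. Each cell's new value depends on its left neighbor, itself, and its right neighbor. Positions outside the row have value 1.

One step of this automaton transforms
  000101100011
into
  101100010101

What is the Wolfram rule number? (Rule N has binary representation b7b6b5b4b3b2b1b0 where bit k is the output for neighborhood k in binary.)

150

position 11: 111 → 1  (bit 7 = 1)
position 6: 110 → 0  (bit 6 = 0)
position 4: 101 → 0  (bit 5 = 0)
position 0: 100 → 1  (bit 4 = 1)
position 5: 011 → 0  (bit 3 = 0)
position 3: 010 → 1  (bit 2 = 1)
position 2: 001 → 1  (bit 1 = 1)
position 1: 000 → 0  (bit 0 = 0)
bits b7..b0 = 10010110 = 150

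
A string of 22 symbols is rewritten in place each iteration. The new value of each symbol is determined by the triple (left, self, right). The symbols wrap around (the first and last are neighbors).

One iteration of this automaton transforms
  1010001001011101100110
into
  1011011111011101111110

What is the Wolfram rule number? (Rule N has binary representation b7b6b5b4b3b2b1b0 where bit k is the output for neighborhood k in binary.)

222

position 12: 111 → 1  (bit 7 = 1)
position 13: 110 → 1  (bit 6 = 1)
position 1: 101 → 0  (bit 5 = 0)
position 3: 100 → 1  (bit 4 = 1)
position 11: 011 → 1  (bit 3 = 1)
position 0: 010 → 1  (bit 2 = 1)
position 5: 001 → 1  (bit 1 = 1)
position 4: 000 → 0  (bit 0 = 0)
bits b7..b0 = 11011110 = 222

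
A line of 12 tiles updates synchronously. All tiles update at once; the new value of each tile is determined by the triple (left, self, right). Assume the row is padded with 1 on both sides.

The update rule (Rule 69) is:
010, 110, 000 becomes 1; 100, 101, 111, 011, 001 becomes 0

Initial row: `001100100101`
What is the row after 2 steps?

010100100100

step 1: 000100100100
step 2: 010100100100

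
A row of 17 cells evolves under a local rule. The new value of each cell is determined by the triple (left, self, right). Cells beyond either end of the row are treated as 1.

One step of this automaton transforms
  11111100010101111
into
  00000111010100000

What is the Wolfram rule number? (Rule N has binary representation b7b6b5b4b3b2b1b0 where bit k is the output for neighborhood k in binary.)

position 0: 111 → 0  (bit 7 = 0)
position 5: 110 → 1  (bit 6 = 1)
position 10: 101 → 0  (bit 5 = 0)
position 6: 100 → 1  (bit 4 = 1)
position 13: 011 → 0  (bit 3 = 0)
position 9: 010 → 1  (bit 2 = 1)
position 8: 001 → 0  (bit 1 = 0)
position 7: 000 → 1  (bit 0 = 1)
bits b7..b0 = 01010101 = 85

85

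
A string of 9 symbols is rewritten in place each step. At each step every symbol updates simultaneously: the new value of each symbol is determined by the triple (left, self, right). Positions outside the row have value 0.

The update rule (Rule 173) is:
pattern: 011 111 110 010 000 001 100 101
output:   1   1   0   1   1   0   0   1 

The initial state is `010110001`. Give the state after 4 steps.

010011100

step 1: 011100101
step 2: 011000111
step 3: 010010110
step 4: 010011100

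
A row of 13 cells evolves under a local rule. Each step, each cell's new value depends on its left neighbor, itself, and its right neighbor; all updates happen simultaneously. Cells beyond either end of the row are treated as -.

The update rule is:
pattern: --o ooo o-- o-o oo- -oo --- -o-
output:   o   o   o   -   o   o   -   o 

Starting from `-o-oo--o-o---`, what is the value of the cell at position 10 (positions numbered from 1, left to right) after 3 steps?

step 1: oo-ooooo-oo--
step 2: oo-ooooo-ooo-
step 3: oo-ooooo-oooo
position 10 holds o

o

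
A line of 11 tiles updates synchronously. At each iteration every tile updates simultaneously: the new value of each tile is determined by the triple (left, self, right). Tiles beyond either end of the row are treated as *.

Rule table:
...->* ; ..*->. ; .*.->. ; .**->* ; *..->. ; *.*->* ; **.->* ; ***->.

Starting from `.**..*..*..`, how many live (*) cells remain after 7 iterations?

iteration 1: ***........
iteration 2: ..*.******.
iteration 3: ...**....**
iteration 4: .*.**.**.*.
iteration 5: *.*******.*
iteration 6: ***.....***
iteration 7: ..*.***.*..
count of *: 5

5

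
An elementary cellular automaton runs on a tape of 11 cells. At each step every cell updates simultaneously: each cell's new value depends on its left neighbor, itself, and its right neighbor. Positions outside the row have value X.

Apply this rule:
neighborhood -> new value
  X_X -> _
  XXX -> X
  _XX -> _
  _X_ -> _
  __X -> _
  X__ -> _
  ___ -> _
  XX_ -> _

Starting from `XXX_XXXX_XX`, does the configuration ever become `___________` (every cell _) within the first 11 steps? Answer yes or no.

yes

step 1: XX___XX___X
step 2: X__________
step 3: ___________
all cells are _ at step 3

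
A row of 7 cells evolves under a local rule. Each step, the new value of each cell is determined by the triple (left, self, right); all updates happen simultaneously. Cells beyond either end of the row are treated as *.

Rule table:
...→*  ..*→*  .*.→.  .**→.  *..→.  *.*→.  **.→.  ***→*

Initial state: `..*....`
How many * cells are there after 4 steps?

2

.*..***
...*.**
.**...*
....**.
count of *: 2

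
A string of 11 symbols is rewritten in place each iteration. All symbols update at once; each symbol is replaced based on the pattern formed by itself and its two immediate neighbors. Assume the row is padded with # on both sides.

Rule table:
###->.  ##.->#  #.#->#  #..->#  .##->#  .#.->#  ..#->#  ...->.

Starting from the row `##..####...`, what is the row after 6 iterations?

##....####.

iteration 1: .####..##.#
iteration 2: ##..#######
iteration 3: .####......
iteration 4: ##..##....#
iteration 5: .######..##
iteration 6: ##....####.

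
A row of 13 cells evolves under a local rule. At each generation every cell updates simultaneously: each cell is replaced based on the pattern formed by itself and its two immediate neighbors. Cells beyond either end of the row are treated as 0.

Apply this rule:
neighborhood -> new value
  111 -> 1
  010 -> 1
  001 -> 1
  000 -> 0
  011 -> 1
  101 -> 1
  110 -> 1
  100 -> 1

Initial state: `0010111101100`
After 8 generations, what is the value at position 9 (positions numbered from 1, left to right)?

0111111111110
1111111111111
1111111111111  (fixed point — unchanged through generation 8)
position 9 holds 1

1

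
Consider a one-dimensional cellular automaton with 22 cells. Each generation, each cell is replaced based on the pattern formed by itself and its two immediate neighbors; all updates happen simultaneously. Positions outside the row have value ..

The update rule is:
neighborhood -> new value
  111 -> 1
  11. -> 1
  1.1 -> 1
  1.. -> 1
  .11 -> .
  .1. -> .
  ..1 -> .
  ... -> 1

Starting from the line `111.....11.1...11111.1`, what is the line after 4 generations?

.111111..11.11..11111.
..111111..11.11..11111
1..111111..11.11..1111
.1..111111..11.11..111

.1..111111..11.11..111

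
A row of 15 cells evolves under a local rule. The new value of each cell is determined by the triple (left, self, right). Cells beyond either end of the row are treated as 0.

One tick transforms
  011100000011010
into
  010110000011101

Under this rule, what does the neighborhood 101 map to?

At position 12 the neighborhood is 101; the next row has 1 there.

1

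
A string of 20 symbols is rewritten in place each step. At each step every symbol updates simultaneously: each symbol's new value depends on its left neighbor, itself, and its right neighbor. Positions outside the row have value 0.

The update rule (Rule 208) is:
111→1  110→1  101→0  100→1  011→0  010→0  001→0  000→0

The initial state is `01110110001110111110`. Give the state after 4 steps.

00000110011000110011

00110011000110011111
00011001100011001111
00001100110001100111
00000110011000110011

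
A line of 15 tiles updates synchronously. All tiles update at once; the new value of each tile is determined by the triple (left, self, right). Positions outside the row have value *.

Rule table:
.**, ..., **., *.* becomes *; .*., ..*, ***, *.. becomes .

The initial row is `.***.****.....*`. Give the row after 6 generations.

.*...*.***.***.

**.***..*.***.*
.***.*...**.***
**.**..*.****..
.****...**..*..
**..*.*.**.....
.*...*.***.***.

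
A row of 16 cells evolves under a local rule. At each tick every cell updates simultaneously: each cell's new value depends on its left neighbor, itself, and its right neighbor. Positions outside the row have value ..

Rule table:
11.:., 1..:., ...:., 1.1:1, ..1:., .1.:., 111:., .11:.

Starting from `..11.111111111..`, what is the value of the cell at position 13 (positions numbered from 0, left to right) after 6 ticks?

....1...........
................
................  (fixed point — unchanged through tick 6)
position 13 holds .

.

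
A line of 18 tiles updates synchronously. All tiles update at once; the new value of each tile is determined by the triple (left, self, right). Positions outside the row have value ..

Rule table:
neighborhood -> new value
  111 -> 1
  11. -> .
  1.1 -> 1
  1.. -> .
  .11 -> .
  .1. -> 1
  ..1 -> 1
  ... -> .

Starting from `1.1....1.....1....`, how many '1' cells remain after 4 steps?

2

111...11....11....
.1...1.....1......
11..11....11......
...1.....1........
count of 1: 2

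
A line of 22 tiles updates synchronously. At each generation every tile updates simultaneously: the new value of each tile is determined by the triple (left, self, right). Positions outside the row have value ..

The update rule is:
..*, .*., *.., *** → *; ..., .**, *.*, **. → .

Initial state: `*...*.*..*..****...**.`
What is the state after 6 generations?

...*********.*.*.**.*.

**.**.******.**.*.*..*
.......****.....*.****
......*.**.*...**..**.
.....**....**.*..**..*
....*..*..*...***..***
...*********.*.*.**.*.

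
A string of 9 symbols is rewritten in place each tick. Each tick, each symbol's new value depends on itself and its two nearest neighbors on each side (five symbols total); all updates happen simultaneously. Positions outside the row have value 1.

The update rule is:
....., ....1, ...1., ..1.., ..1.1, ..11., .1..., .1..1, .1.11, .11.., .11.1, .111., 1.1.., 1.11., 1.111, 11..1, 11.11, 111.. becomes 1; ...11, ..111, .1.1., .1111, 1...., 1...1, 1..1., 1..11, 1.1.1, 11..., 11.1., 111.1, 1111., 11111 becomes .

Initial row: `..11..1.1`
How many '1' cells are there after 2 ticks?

1.111.111
.111.11..
count of 1: 5

5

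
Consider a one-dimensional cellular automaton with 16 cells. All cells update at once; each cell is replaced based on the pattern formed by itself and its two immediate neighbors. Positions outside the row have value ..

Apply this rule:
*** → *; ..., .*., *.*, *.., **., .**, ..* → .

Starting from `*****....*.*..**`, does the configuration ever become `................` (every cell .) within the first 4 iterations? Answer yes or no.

yes

iteration 1: .***............
iteration 2: ..*.............
iteration 3: ................
all cells are . at iteration 3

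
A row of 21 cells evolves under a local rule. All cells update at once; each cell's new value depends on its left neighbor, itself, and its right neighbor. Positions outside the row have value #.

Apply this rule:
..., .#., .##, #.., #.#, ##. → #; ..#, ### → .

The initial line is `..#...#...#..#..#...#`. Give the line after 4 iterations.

#.#.###.#######.#.##.

#.###.###.##.##.###.#
###.###.#########.###
..###.###.......###..
#.#.###.#######.#.##.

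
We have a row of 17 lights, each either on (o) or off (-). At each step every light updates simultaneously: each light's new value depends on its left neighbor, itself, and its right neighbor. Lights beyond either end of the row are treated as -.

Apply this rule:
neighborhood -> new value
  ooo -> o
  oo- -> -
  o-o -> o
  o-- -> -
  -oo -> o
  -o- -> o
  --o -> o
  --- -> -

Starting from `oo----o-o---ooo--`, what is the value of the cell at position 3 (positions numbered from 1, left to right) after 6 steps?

o

step 1: o----oooo--ooo---
step 2: o---oooo--ooo----
step 3: o--oooo--ooo-----
step 4: o-oooo--ooo------
step 5: ooooo--ooo-------
step 6: oooo--ooo--------
position 3 holds o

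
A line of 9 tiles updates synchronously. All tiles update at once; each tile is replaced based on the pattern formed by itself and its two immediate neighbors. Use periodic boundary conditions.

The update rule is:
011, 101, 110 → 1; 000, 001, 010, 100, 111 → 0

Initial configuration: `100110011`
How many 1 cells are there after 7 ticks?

100110010
000110001
000110000
000110000  (fixed point — unchanged through tick 7)
count of 1: 2

2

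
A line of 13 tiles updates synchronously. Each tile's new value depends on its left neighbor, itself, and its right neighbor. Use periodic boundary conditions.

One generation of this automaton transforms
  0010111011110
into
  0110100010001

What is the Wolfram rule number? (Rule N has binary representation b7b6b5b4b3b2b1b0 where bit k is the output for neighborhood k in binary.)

position 5: 111 → 0  (bit 7 = 0)
position 6: 110 → 0  (bit 6 = 0)
position 3: 101 → 0  (bit 5 = 0)
position 12: 100 → 1  (bit 4 = 1)
position 4: 011 → 1  (bit 3 = 1)
position 2: 010 → 1  (bit 2 = 1)
position 1: 001 → 1  (bit 1 = 1)
position 0: 000 → 0  (bit 0 = 0)
bits b7..b0 = 00011110 = 30

30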